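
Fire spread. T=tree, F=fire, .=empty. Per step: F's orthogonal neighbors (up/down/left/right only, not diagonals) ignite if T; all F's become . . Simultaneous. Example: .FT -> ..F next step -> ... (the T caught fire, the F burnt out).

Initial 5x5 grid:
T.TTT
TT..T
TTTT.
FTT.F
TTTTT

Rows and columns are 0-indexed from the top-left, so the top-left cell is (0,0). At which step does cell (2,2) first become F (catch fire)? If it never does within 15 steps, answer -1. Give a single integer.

Step 1: cell (2,2)='T' (+4 fires, +2 burnt)
Step 2: cell (2,2)='T' (+5 fires, +4 burnt)
Step 3: cell (2,2)='F' (+4 fires, +5 burnt)
  -> target ignites at step 3
Step 4: cell (2,2)='.' (+1 fires, +4 burnt)
Step 5: cell (2,2)='.' (+0 fires, +1 burnt)
  fire out at step 5

3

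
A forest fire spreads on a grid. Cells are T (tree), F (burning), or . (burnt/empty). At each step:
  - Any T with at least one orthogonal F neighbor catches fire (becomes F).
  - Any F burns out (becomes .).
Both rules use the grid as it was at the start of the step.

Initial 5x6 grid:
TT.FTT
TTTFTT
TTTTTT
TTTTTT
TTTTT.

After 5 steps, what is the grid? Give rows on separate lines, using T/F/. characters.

Step 1: 4 trees catch fire, 2 burn out
  TT..FT
  TTF.FT
  TTTFTT
  TTTTTT
  TTTTT.
Step 2: 6 trees catch fire, 4 burn out
  TT...F
  TF...F
  TTF.FT
  TTTFTT
  TTTTT.
Step 3: 7 trees catch fire, 6 burn out
  TF....
  F.....
  TF...F
  TTF.FT
  TTTFT.
Step 4: 6 trees catch fire, 7 burn out
  F.....
  ......
  F.....
  TF...F
  TTF.F.
Step 5: 2 trees catch fire, 6 burn out
  ......
  ......
  ......
  F.....
  TF....

......
......
......
F.....
TF....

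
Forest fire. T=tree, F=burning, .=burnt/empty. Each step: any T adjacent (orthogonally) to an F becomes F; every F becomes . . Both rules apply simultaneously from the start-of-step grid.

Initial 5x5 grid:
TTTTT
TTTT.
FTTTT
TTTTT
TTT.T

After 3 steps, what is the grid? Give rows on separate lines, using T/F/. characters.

Step 1: 3 trees catch fire, 1 burn out
  TTTTT
  FTTT.
  .FTTT
  FTTTT
  TTT.T
Step 2: 5 trees catch fire, 3 burn out
  FTTTT
  .FTT.
  ..FTT
  .FTTT
  FTT.T
Step 3: 5 trees catch fire, 5 burn out
  .FTTT
  ..FT.
  ...FT
  ..FTT
  .FT.T

.FTTT
..FT.
...FT
..FTT
.FT.T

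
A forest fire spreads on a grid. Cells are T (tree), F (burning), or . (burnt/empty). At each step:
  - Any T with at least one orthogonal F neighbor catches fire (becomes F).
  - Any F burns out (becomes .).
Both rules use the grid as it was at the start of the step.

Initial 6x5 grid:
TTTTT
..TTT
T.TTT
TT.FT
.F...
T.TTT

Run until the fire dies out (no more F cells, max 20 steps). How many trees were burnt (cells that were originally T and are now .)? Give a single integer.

Answer: 15

Derivation:
Step 1: +3 fires, +2 burnt (F count now 3)
Step 2: +4 fires, +3 burnt (F count now 4)
Step 3: +4 fires, +4 burnt (F count now 4)
Step 4: +2 fires, +4 burnt (F count now 2)
Step 5: +1 fires, +2 burnt (F count now 1)
Step 6: +1 fires, +1 burnt (F count now 1)
Step 7: +0 fires, +1 burnt (F count now 0)
Fire out after step 7
Initially T: 19, now '.': 26
Total burnt (originally-T cells now '.'): 15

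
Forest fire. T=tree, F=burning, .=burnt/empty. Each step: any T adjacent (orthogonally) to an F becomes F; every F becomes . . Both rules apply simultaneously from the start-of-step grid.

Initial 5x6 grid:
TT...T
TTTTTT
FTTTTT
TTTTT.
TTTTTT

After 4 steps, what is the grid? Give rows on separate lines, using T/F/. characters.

Step 1: 3 trees catch fire, 1 burn out
  TT...T
  FTTTTT
  .FTTTT
  FTTTT.
  TTTTTT
Step 2: 5 trees catch fire, 3 burn out
  FT...T
  .FTTTT
  ..FTTT
  .FTTT.
  FTTTTT
Step 3: 5 trees catch fire, 5 burn out
  .F...T
  ..FTTT
  ...FTT
  ..FTT.
  .FTTTT
Step 4: 4 trees catch fire, 5 burn out
  .....T
  ...FTT
  ....FT
  ...FT.
  ..FTTT

.....T
...FTT
....FT
...FT.
..FTTT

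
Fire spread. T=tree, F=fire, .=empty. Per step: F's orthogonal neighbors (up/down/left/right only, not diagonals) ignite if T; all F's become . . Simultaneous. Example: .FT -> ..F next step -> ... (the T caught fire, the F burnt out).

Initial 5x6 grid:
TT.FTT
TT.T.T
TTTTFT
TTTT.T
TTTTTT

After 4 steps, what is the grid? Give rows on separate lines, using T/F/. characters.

Step 1: 4 trees catch fire, 2 burn out
  TT..FT
  TT.F.T
  TTTF.F
  TTTT.T
  TTTTTT
Step 2: 5 trees catch fire, 4 burn out
  TT...F
  TT...F
  TTF...
  TTTF.F
  TTTTTT
Step 3: 4 trees catch fire, 5 burn out
  TT....
  TT....
  TF....
  TTF...
  TTTFTF
Step 4: 5 trees catch fire, 4 burn out
  TT....
  TF....
  F.....
  TF....
  TTF.F.

TT....
TF....
F.....
TF....
TTF.F.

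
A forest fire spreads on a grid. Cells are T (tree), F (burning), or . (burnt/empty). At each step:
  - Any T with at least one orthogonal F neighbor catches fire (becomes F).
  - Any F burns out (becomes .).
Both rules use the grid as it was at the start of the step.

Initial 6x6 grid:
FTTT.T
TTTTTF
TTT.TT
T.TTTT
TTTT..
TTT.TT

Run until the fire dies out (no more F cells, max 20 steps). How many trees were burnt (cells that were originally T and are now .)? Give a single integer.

Step 1: +5 fires, +2 burnt (F count now 5)
Step 2: +6 fires, +5 burnt (F count now 6)
Step 3: +5 fires, +6 burnt (F count now 5)
Step 4: +3 fires, +5 burnt (F count now 3)
Step 5: +4 fires, +3 burnt (F count now 4)
Step 6: +2 fires, +4 burnt (F count now 2)
Step 7: +1 fires, +2 burnt (F count now 1)
Step 8: +0 fires, +1 burnt (F count now 0)
Fire out after step 8
Initially T: 28, now '.': 34
Total burnt (originally-T cells now '.'): 26

Answer: 26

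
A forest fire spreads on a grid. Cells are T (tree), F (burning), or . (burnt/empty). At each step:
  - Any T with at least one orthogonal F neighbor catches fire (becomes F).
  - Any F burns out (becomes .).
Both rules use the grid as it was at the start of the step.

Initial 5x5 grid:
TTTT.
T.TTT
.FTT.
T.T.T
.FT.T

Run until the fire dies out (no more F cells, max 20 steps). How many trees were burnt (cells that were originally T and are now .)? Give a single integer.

Step 1: +2 fires, +2 burnt (F count now 2)
Step 2: +3 fires, +2 burnt (F count now 3)
Step 3: +2 fires, +3 burnt (F count now 2)
Step 4: +3 fires, +2 burnt (F count now 3)
Step 5: +1 fires, +3 burnt (F count now 1)
Step 6: +1 fires, +1 burnt (F count now 1)
Step 7: +0 fires, +1 burnt (F count now 0)
Fire out after step 7
Initially T: 15, now '.': 22
Total burnt (originally-T cells now '.'): 12

Answer: 12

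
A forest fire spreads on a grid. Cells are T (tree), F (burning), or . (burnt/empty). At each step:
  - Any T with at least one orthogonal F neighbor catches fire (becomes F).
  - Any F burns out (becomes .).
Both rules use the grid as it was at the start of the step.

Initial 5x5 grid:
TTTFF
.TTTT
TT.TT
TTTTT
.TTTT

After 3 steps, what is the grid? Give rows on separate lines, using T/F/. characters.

Step 1: 3 trees catch fire, 2 burn out
  TTF..
  .TTFF
  TT.TT
  TTTTT
  .TTTT
Step 2: 4 trees catch fire, 3 burn out
  TF...
  .TF..
  TT.FF
  TTTTT
  .TTTT
Step 3: 4 trees catch fire, 4 burn out
  F....
  .F...
  TT...
  TTTFF
  .TTTT

F....
.F...
TT...
TTTFF
.TTTT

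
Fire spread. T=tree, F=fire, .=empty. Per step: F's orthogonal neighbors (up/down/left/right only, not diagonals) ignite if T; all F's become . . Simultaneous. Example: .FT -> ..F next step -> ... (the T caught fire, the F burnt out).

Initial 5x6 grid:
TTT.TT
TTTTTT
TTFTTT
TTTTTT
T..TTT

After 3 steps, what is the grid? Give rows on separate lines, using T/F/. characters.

Step 1: 4 trees catch fire, 1 burn out
  TTT.TT
  TTFTTT
  TF.FTT
  TTFTTT
  T..TTT
Step 2: 7 trees catch fire, 4 burn out
  TTF.TT
  TF.FTT
  F...FT
  TF.FTT
  T..TTT
Step 3: 7 trees catch fire, 7 burn out
  TF..TT
  F...FT
  .....F
  F...FT
  T..FTT

TF..TT
F...FT
.....F
F...FT
T..FTT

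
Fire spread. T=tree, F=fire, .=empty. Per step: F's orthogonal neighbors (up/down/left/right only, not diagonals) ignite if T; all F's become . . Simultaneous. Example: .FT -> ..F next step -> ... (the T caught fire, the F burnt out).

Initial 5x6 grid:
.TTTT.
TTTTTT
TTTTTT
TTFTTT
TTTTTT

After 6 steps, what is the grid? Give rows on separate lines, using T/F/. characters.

Step 1: 4 trees catch fire, 1 burn out
  .TTTT.
  TTTTTT
  TTFTTT
  TF.FTT
  TTFTTT
Step 2: 7 trees catch fire, 4 burn out
  .TTTT.
  TTFTTT
  TF.FTT
  F...FT
  TF.FTT
Step 3: 8 trees catch fire, 7 burn out
  .TFTT.
  TF.FTT
  F...FT
  .....F
  F...FT
Step 4: 6 trees catch fire, 8 burn out
  .F.FT.
  F...FT
  .....F
  ......
  .....F
Step 5: 2 trees catch fire, 6 burn out
  ....F.
  .....F
  ......
  ......
  ......
Step 6: 0 trees catch fire, 2 burn out
  ......
  ......
  ......
  ......
  ......

......
......
......
......
......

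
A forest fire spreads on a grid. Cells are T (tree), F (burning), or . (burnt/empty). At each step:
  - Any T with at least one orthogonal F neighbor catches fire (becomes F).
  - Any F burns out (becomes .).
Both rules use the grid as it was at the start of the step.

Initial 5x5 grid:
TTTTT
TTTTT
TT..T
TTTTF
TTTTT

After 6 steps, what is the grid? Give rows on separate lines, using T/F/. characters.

Step 1: 3 trees catch fire, 1 burn out
  TTTTT
  TTTTT
  TT..F
  TTTF.
  TTTTF
Step 2: 3 trees catch fire, 3 burn out
  TTTTT
  TTTTF
  TT...
  TTF..
  TTTF.
Step 3: 4 trees catch fire, 3 burn out
  TTTTF
  TTTF.
  TT...
  TF...
  TTF..
Step 4: 5 trees catch fire, 4 burn out
  TTTF.
  TTF..
  TF...
  F....
  TF...
Step 5: 4 trees catch fire, 5 burn out
  TTF..
  TF...
  F....
  .....
  F....
Step 6: 2 trees catch fire, 4 burn out
  TF...
  F....
  .....
  .....
  .....

TF...
F....
.....
.....
.....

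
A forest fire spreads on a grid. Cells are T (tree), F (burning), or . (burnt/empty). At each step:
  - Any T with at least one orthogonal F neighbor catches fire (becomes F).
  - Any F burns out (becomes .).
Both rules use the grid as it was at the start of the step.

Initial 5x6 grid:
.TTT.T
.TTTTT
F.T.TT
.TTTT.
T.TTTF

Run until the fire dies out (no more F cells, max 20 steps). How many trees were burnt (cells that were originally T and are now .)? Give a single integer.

Answer: 19

Derivation:
Step 1: +1 fires, +2 burnt (F count now 1)
Step 2: +2 fires, +1 burnt (F count now 2)
Step 3: +3 fires, +2 burnt (F count now 3)
Step 4: +3 fires, +3 burnt (F count now 3)
Step 5: +4 fires, +3 burnt (F count now 4)
Step 6: +3 fires, +4 burnt (F count now 3)
Step 7: +2 fires, +3 burnt (F count now 2)
Step 8: +1 fires, +2 burnt (F count now 1)
Step 9: +0 fires, +1 burnt (F count now 0)
Fire out after step 9
Initially T: 20, now '.': 29
Total burnt (originally-T cells now '.'): 19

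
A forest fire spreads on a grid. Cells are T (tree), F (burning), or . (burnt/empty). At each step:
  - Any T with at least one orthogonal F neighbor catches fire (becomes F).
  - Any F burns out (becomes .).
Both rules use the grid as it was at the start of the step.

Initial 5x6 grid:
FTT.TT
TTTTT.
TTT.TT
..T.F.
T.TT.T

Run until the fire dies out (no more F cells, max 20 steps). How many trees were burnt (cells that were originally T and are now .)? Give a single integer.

Answer: 17

Derivation:
Step 1: +3 fires, +2 burnt (F count now 3)
Step 2: +5 fires, +3 burnt (F count now 5)
Step 3: +4 fires, +5 burnt (F count now 4)
Step 4: +2 fires, +4 burnt (F count now 2)
Step 5: +1 fires, +2 burnt (F count now 1)
Step 6: +1 fires, +1 burnt (F count now 1)
Step 7: +1 fires, +1 burnt (F count now 1)
Step 8: +0 fires, +1 burnt (F count now 0)
Fire out after step 8
Initially T: 19, now '.': 28
Total burnt (originally-T cells now '.'): 17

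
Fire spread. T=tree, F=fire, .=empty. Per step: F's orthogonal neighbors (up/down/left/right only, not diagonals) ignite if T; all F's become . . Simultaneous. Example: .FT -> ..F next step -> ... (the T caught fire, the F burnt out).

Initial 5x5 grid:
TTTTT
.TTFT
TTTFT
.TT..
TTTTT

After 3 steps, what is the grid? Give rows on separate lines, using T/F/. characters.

Step 1: 5 trees catch fire, 2 burn out
  TTTFT
  .TF.F
  TTF.F
  .TT..
  TTTTT
Step 2: 5 trees catch fire, 5 burn out
  TTF.F
  .F...
  TF...
  .TF..
  TTTTT
Step 3: 4 trees catch fire, 5 burn out
  TF...
  .....
  F....
  .F...
  TTFTT

TF...
.....
F....
.F...
TTFTT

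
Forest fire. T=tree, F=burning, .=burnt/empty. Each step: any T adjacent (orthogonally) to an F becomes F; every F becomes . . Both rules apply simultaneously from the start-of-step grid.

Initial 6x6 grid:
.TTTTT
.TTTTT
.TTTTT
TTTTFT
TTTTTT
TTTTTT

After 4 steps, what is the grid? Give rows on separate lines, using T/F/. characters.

Step 1: 4 trees catch fire, 1 burn out
  .TTTTT
  .TTTTT
  .TTTFT
  TTTF.F
  TTTTFT
  TTTTTT
Step 2: 7 trees catch fire, 4 burn out
  .TTTTT
  .TTTFT
  .TTF.F
  TTF...
  TTTF.F
  TTTTFT
Step 3: 8 trees catch fire, 7 burn out
  .TTTFT
  .TTF.F
  .TF...
  TF....
  TTF...
  TTTF.F
Step 4: 7 trees catch fire, 8 burn out
  .TTF.F
  .TF...
  .F....
  F.....
  TF....
  TTF...

.TTF.F
.TF...
.F....
F.....
TF....
TTF...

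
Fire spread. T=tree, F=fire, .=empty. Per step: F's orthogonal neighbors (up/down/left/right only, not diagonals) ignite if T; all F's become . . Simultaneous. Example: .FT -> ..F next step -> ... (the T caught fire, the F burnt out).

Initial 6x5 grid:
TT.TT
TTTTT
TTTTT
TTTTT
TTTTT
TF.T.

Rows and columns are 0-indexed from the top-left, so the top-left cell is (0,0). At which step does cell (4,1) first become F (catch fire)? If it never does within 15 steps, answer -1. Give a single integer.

Step 1: cell (4,1)='F' (+2 fires, +1 burnt)
  -> target ignites at step 1
Step 2: cell (4,1)='.' (+3 fires, +2 burnt)
Step 3: cell (4,1)='.' (+4 fires, +3 burnt)
Step 4: cell (4,1)='.' (+6 fires, +4 burnt)
Step 5: cell (4,1)='.' (+5 fires, +6 burnt)
Step 6: cell (4,1)='.' (+3 fires, +5 burnt)
Step 7: cell (4,1)='.' (+2 fires, +3 burnt)
Step 8: cell (4,1)='.' (+1 fires, +2 burnt)
Step 9: cell (4,1)='.' (+0 fires, +1 burnt)
  fire out at step 9

1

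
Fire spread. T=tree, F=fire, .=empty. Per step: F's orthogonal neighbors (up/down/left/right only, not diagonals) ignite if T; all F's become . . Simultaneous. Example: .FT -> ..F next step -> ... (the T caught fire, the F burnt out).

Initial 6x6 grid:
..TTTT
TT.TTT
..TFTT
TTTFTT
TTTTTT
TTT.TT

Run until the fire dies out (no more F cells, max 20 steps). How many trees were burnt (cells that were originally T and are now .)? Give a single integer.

Step 1: +6 fires, +2 burnt (F count now 6)
Step 2: +7 fires, +6 burnt (F count now 7)
Step 3: +8 fires, +7 burnt (F count now 8)
Step 4: +4 fires, +8 burnt (F count now 4)
Step 5: +1 fires, +4 burnt (F count now 1)
Step 6: +0 fires, +1 burnt (F count now 0)
Fire out after step 6
Initially T: 28, now '.': 34
Total burnt (originally-T cells now '.'): 26

Answer: 26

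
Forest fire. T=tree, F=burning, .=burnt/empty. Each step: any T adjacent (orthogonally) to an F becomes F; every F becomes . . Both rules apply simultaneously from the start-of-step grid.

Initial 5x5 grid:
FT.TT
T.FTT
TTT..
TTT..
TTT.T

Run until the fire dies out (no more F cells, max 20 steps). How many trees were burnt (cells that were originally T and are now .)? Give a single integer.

Step 1: +4 fires, +2 burnt (F count now 4)
Step 2: +5 fires, +4 burnt (F count now 5)
Step 3: +4 fires, +5 burnt (F count now 4)
Step 4: +2 fires, +4 burnt (F count now 2)
Step 5: +0 fires, +2 burnt (F count now 0)
Fire out after step 5
Initially T: 16, now '.': 24
Total burnt (originally-T cells now '.'): 15

Answer: 15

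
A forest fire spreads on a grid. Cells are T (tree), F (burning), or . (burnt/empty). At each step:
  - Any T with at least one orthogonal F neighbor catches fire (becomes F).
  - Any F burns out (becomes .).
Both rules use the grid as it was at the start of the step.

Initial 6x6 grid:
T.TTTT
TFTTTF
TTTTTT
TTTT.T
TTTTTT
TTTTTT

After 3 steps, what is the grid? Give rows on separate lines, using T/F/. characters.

Step 1: 6 trees catch fire, 2 burn out
  T.TTTF
  F.FTF.
  TFTTTF
  TTTT.T
  TTTTTT
  TTTTTT
Step 2: 9 trees catch fire, 6 burn out
  F.FTF.
  ...F..
  F.FTF.
  TFTT.F
  TTTTTT
  TTTTTT
Step 3: 6 trees catch fire, 9 burn out
  ...F..
  ......
  ...F..
  F.FT..
  TFTTTF
  TTTTTT

...F..
......
...F..
F.FT..
TFTTTF
TTTTTT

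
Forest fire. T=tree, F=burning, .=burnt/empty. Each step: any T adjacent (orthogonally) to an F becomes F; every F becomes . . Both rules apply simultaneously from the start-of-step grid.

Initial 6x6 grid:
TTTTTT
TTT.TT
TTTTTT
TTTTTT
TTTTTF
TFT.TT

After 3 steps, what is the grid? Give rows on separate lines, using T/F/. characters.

Step 1: 6 trees catch fire, 2 burn out
  TTTTTT
  TTT.TT
  TTTTTT
  TTTTTF
  TFTTF.
  F.F.TF
Step 2: 7 trees catch fire, 6 burn out
  TTTTTT
  TTT.TT
  TTTTTF
  TFTTF.
  F.FF..
  ....F.
Step 3: 6 trees catch fire, 7 burn out
  TTTTTT
  TTT.TF
  TFTTF.
  F.FF..
  ......
  ......

TTTTTT
TTT.TF
TFTTF.
F.FF..
......
......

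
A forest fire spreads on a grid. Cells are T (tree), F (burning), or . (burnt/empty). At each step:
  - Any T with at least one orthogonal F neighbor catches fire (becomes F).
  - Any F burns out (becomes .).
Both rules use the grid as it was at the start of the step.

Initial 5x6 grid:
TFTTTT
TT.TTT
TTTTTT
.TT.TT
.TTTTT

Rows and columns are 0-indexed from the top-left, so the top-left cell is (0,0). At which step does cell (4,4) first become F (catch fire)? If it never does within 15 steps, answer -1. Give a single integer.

Step 1: cell (4,4)='T' (+3 fires, +1 burnt)
Step 2: cell (4,4)='T' (+3 fires, +3 burnt)
Step 3: cell (4,4)='T' (+5 fires, +3 burnt)
Step 4: cell (4,4)='T' (+5 fires, +5 burnt)
Step 5: cell (4,4)='T' (+3 fires, +5 burnt)
Step 6: cell (4,4)='T' (+3 fires, +3 burnt)
Step 7: cell (4,4)='F' (+2 fires, +3 burnt)
  -> target ignites at step 7
Step 8: cell (4,4)='.' (+1 fires, +2 burnt)
Step 9: cell (4,4)='.' (+0 fires, +1 burnt)
  fire out at step 9

7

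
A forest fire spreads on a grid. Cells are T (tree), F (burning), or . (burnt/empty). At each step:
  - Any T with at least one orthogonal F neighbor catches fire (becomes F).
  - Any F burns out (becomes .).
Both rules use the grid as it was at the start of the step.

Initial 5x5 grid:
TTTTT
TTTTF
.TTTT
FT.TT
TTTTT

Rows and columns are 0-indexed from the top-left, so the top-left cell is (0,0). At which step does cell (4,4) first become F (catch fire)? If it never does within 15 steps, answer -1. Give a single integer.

Step 1: cell (4,4)='T' (+5 fires, +2 burnt)
Step 2: cell (4,4)='T' (+6 fires, +5 burnt)
Step 3: cell (4,4)='F' (+6 fires, +6 burnt)
  -> target ignites at step 3
Step 4: cell (4,4)='.' (+3 fires, +6 burnt)
Step 5: cell (4,4)='.' (+1 fires, +3 burnt)
Step 6: cell (4,4)='.' (+0 fires, +1 burnt)
  fire out at step 6

3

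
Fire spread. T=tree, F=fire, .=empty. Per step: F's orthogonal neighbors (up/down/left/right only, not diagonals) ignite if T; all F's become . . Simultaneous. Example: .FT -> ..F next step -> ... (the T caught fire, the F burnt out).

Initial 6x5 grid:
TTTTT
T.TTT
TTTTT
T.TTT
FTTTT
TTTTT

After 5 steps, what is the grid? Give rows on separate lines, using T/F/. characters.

Step 1: 3 trees catch fire, 1 burn out
  TTTTT
  T.TTT
  TTTTT
  F.TTT
  .FTTT
  FTTTT
Step 2: 3 trees catch fire, 3 burn out
  TTTTT
  T.TTT
  FTTTT
  ..TTT
  ..FTT
  .FTTT
Step 3: 5 trees catch fire, 3 burn out
  TTTTT
  F.TTT
  .FTTT
  ..FTT
  ...FT
  ..FTT
Step 4: 5 trees catch fire, 5 burn out
  FTTTT
  ..TTT
  ..FTT
  ...FT
  ....F
  ...FT
Step 5: 5 trees catch fire, 5 burn out
  .FTTT
  ..FTT
  ...FT
  ....F
  .....
  ....F

.FTTT
..FTT
...FT
....F
.....
....F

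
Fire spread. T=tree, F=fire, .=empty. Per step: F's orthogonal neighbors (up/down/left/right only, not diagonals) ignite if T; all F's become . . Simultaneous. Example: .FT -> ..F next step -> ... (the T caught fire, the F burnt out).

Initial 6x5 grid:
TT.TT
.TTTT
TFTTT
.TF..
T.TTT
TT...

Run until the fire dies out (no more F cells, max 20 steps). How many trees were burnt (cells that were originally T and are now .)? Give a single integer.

Step 1: +5 fires, +2 burnt (F count now 5)
Step 2: +4 fires, +5 burnt (F count now 4)
Step 3: +4 fires, +4 burnt (F count now 4)
Step 4: +2 fires, +4 burnt (F count now 2)
Step 5: +1 fires, +2 burnt (F count now 1)
Step 6: +0 fires, +1 burnt (F count now 0)
Fire out after step 6
Initially T: 19, now '.': 27
Total burnt (originally-T cells now '.'): 16

Answer: 16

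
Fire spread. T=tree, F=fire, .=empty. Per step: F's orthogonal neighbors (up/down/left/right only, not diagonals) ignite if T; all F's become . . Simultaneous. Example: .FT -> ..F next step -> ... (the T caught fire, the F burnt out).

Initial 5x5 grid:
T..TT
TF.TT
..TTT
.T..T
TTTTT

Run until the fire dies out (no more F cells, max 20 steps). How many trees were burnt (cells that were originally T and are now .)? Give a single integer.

Answer: 2

Derivation:
Step 1: +1 fires, +1 burnt (F count now 1)
Step 2: +1 fires, +1 burnt (F count now 1)
Step 3: +0 fires, +1 burnt (F count now 0)
Fire out after step 3
Initially T: 16, now '.': 11
Total burnt (originally-T cells now '.'): 2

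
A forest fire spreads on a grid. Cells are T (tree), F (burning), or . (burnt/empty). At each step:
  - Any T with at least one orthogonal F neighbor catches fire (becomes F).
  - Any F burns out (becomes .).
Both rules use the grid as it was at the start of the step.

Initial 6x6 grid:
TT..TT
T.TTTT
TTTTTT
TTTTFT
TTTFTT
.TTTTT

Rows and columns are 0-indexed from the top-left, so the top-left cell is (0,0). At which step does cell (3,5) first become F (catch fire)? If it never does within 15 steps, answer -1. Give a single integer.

Step 1: cell (3,5)='F' (+6 fires, +2 burnt)
  -> target ignites at step 1
Step 2: cell (3,5)='.' (+8 fires, +6 burnt)
Step 3: cell (3,5)='.' (+8 fires, +8 burnt)
Step 4: cell (3,5)='.' (+4 fires, +8 burnt)
Step 5: cell (3,5)='.' (+1 fires, +4 burnt)
Step 6: cell (3,5)='.' (+1 fires, +1 burnt)
Step 7: cell (3,5)='.' (+1 fires, +1 burnt)
Step 8: cell (3,5)='.' (+1 fires, +1 burnt)
Step 9: cell (3,5)='.' (+0 fires, +1 burnt)
  fire out at step 9

1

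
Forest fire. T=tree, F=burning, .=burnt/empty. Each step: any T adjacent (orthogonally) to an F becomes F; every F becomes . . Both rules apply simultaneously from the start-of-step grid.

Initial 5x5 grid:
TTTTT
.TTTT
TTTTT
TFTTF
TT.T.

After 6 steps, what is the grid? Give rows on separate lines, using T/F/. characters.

Step 1: 6 trees catch fire, 2 burn out
  TTTTT
  .TTTT
  TFTTF
  F.FF.
  TF.T.
Step 2: 7 trees catch fire, 6 burn out
  TTTTT
  .FTTF
  F.FF.
  .....
  F..F.
Step 3: 4 trees catch fire, 7 burn out
  TFTTF
  ..FF.
  .....
  .....
  .....
Step 4: 3 trees catch fire, 4 burn out
  F.FF.
  .....
  .....
  .....
  .....
Step 5: 0 trees catch fire, 3 burn out
  .....
  .....
  .....
  .....
  .....
Step 6: 0 trees catch fire, 0 burn out
  .....
  .....
  .....
  .....
  .....

.....
.....
.....
.....
.....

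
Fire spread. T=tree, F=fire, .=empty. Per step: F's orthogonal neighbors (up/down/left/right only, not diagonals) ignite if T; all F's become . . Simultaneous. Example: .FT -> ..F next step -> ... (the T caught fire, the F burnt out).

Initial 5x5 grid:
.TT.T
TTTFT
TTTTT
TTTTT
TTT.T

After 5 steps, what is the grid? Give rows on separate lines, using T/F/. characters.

Step 1: 3 trees catch fire, 1 burn out
  .TT.T
  TTF.F
  TTTFT
  TTTTT
  TTT.T
Step 2: 6 trees catch fire, 3 burn out
  .TF.F
  TF...
  TTF.F
  TTTFT
  TTT.T
Step 3: 5 trees catch fire, 6 burn out
  .F...
  F....
  TF...
  TTF.F
  TTT.T
Step 4: 4 trees catch fire, 5 burn out
  .....
  .....
  F....
  TF...
  TTF.F
Step 5: 2 trees catch fire, 4 burn out
  .....
  .....
  .....
  F....
  TF...

.....
.....
.....
F....
TF...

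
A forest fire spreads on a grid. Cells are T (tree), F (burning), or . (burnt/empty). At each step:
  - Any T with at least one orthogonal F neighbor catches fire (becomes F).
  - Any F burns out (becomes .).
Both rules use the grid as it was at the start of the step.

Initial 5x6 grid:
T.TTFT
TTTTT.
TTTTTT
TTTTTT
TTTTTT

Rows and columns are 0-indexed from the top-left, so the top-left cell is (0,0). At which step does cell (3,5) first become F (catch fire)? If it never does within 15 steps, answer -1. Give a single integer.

Step 1: cell (3,5)='T' (+3 fires, +1 burnt)
Step 2: cell (3,5)='T' (+3 fires, +3 burnt)
Step 3: cell (3,5)='T' (+4 fires, +3 burnt)
Step 4: cell (3,5)='F' (+5 fires, +4 burnt)
  -> target ignites at step 4
Step 5: cell (3,5)='.' (+5 fires, +5 burnt)
Step 6: cell (3,5)='.' (+4 fires, +5 burnt)
Step 7: cell (3,5)='.' (+2 fires, +4 burnt)
Step 8: cell (3,5)='.' (+1 fires, +2 burnt)
Step 9: cell (3,5)='.' (+0 fires, +1 burnt)
  fire out at step 9

4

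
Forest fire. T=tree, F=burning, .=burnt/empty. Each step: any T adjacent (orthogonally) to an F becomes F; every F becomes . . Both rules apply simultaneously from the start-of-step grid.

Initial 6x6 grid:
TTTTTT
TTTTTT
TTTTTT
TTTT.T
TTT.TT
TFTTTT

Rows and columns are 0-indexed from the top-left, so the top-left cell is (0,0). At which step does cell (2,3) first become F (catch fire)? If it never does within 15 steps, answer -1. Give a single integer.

Step 1: cell (2,3)='T' (+3 fires, +1 burnt)
Step 2: cell (2,3)='T' (+4 fires, +3 burnt)
Step 3: cell (2,3)='T' (+4 fires, +4 burnt)
Step 4: cell (2,3)='T' (+6 fires, +4 burnt)
Step 5: cell (2,3)='F' (+5 fires, +6 burnt)
  -> target ignites at step 5
Step 6: cell (2,3)='.' (+5 fires, +5 burnt)
Step 7: cell (2,3)='.' (+3 fires, +5 burnt)
Step 8: cell (2,3)='.' (+2 fires, +3 burnt)
Step 9: cell (2,3)='.' (+1 fires, +2 burnt)
Step 10: cell (2,3)='.' (+0 fires, +1 burnt)
  fire out at step 10

5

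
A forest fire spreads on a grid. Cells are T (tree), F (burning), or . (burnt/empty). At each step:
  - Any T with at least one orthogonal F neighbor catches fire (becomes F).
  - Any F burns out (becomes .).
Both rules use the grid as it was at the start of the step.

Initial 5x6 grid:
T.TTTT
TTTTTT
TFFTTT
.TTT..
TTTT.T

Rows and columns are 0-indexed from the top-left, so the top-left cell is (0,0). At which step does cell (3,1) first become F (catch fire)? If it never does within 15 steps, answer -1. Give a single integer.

Step 1: cell (3,1)='F' (+6 fires, +2 burnt)
  -> target ignites at step 1
Step 2: cell (3,1)='.' (+7 fires, +6 burnt)
Step 3: cell (3,1)='.' (+6 fires, +7 burnt)
Step 4: cell (3,1)='.' (+2 fires, +6 burnt)
Step 5: cell (3,1)='.' (+1 fires, +2 burnt)
Step 6: cell (3,1)='.' (+0 fires, +1 burnt)
  fire out at step 6

1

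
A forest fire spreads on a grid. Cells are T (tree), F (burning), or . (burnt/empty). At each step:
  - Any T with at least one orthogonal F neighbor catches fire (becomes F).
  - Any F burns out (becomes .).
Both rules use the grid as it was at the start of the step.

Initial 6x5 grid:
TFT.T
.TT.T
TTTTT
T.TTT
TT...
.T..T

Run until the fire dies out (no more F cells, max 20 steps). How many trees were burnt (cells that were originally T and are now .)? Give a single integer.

Answer: 18

Derivation:
Step 1: +3 fires, +1 burnt (F count now 3)
Step 2: +2 fires, +3 burnt (F count now 2)
Step 3: +2 fires, +2 burnt (F count now 2)
Step 4: +3 fires, +2 burnt (F count now 3)
Step 5: +3 fires, +3 burnt (F count now 3)
Step 6: +3 fires, +3 burnt (F count now 3)
Step 7: +2 fires, +3 burnt (F count now 2)
Step 8: +0 fires, +2 burnt (F count now 0)
Fire out after step 8
Initially T: 19, now '.': 29
Total burnt (originally-T cells now '.'): 18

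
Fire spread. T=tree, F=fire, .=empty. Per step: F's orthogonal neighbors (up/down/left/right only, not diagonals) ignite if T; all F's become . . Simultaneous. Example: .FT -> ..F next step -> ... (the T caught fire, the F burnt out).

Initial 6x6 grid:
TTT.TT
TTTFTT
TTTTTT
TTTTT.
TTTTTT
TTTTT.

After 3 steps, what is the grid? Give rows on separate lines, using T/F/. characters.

Step 1: 3 trees catch fire, 1 burn out
  TTT.TT
  TTF.FT
  TTTFTT
  TTTTT.
  TTTTTT
  TTTTT.
Step 2: 7 trees catch fire, 3 burn out
  TTF.FT
  TF...F
  TTF.FT
  TTTFT.
  TTTTTT
  TTTTT.
Step 3: 8 trees catch fire, 7 burn out
  TF...F
  F.....
  TF...F
  TTF.F.
  TTTFTT
  TTTTT.

TF...F
F.....
TF...F
TTF.F.
TTTFTT
TTTTT.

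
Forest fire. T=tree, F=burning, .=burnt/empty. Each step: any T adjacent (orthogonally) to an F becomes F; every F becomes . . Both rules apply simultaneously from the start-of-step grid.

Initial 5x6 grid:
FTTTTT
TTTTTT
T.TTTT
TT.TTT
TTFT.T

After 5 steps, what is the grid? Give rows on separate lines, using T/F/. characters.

Step 1: 4 trees catch fire, 2 burn out
  .FTTTT
  FTTTTT
  T.TTTT
  TT.TTT
  TF.F.T
Step 2: 6 trees catch fire, 4 burn out
  ..FTTT
  .FTTTT
  F.TTTT
  TF.FTT
  F....T
Step 3: 5 trees catch fire, 6 burn out
  ...FTT
  ..FTTT
  ..TFTT
  F...FT
  .....T
Step 4: 5 trees catch fire, 5 burn out
  ....FT
  ...FTT
  ..F.FT
  .....F
  .....T
Step 5: 4 trees catch fire, 5 burn out
  .....F
  ....FT
  .....F
  ......
  .....F

.....F
....FT
.....F
......
.....F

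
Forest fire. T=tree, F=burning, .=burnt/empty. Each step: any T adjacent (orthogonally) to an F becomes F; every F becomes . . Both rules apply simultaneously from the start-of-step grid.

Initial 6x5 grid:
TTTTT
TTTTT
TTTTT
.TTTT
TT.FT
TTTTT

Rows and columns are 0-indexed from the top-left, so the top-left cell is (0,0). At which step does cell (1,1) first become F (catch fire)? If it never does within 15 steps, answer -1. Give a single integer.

Step 1: cell (1,1)='T' (+3 fires, +1 burnt)
Step 2: cell (1,1)='T' (+5 fires, +3 burnt)
Step 3: cell (1,1)='T' (+5 fires, +5 burnt)
Step 4: cell (1,1)='T' (+6 fires, +5 burnt)
Step 5: cell (1,1)='F' (+5 fires, +6 burnt)
  -> target ignites at step 5
Step 6: cell (1,1)='.' (+2 fires, +5 burnt)
Step 7: cell (1,1)='.' (+1 fires, +2 burnt)
Step 8: cell (1,1)='.' (+0 fires, +1 burnt)
  fire out at step 8

5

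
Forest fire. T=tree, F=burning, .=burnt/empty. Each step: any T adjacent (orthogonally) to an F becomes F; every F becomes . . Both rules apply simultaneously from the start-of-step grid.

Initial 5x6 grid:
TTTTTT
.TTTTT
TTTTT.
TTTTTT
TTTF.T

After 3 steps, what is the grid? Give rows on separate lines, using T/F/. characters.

Step 1: 2 trees catch fire, 1 burn out
  TTTTTT
  .TTTTT
  TTTTT.
  TTTFTT
  TTF..T
Step 2: 4 trees catch fire, 2 burn out
  TTTTTT
  .TTTTT
  TTTFT.
  TTF.FT
  TF...T
Step 3: 6 trees catch fire, 4 burn out
  TTTTTT
  .TTFTT
  TTF.F.
  TF...F
  F....T

TTTTTT
.TTFTT
TTF.F.
TF...F
F....T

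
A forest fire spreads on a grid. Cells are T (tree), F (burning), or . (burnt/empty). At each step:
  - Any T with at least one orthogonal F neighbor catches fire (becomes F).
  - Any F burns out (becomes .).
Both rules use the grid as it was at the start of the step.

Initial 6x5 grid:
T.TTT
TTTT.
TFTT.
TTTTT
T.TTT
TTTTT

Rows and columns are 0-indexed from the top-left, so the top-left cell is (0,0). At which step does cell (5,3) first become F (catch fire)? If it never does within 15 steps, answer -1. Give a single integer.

Step 1: cell (5,3)='T' (+4 fires, +1 burnt)
Step 2: cell (5,3)='T' (+5 fires, +4 burnt)
Step 3: cell (5,3)='T' (+6 fires, +5 burnt)
Step 4: cell (5,3)='T' (+5 fires, +6 burnt)
Step 5: cell (5,3)='F' (+4 fires, +5 burnt)
  -> target ignites at step 5
Step 6: cell (5,3)='.' (+1 fires, +4 burnt)
Step 7: cell (5,3)='.' (+0 fires, +1 burnt)
  fire out at step 7

5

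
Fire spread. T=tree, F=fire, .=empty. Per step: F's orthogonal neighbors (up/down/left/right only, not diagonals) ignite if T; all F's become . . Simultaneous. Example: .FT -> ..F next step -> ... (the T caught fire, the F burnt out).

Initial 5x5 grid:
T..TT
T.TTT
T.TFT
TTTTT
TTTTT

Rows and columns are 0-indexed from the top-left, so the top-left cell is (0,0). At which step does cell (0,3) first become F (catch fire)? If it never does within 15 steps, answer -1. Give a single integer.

Step 1: cell (0,3)='T' (+4 fires, +1 burnt)
Step 2: cell (0,3)='F' (+6 fires, +4 burnt)
  -> target ignites at step 2
Step 3: cell (0,3)='.' (+4 fires, +6 burnt)
Step 4: cell (0,3)='.' (+2 fires, +4 burnt)
Step 5: cell (0,3)='.' (+2 fires, +2 burnt)
Step 6: cell (0,3)='.' (+1 fires, +2 burnt)
Step 7: cell (0,3)='.' (+1 fires, +1 burnt)
Step 8: cell (0,3)='.' (+0 fires, +1 burnt)
  fire out at step 8

2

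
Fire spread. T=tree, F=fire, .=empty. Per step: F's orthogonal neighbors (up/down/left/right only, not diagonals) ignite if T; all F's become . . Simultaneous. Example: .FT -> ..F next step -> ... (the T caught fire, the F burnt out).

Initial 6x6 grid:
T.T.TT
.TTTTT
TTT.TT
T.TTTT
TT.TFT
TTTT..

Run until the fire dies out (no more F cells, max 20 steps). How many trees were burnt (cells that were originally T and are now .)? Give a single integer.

Answer: 26

Derivation:
Step 1: +3 fires, +1 burnt (F count now 3)
Step 2: +4 fires, +3 burnt (F count now 4)
Step 3: +4 fires, +4 burnt (F count now 4)
Step 4: +5 fires, +4 burnt (F count now 5)
Step 5: +5 fires, +5 burnt (F count now 5)
Step 6: +4 fires, +5 burnt (F count now 4)
Step 7: +1 fires, +4 burnt (F count now 1)
Step 8: +0 fires, +1 burnt (F count now 0)
Fire out after step 8
Initially T: 27, now '.': 35
Total burnt (originally-T cells now '.'): 26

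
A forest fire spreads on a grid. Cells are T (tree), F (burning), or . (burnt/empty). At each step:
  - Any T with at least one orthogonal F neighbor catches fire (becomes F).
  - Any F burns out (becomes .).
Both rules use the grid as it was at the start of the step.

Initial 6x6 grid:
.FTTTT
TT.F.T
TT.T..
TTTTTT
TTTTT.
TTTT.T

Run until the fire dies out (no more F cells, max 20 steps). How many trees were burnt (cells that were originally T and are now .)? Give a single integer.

Step 1: +4 fires, +2 burnt (F count now 4)
Step 2: +4 fires, +4 burnt (F count now 4)
Step 3: +6 fires, +4 burnt (F count now 6)
Step 4: +7 fires, +6 burnt (F count now 7)
Step 5: +3 fires, +7 burnt (F count now 3)
Step 6: +1 fires, +3 burnt (F count now 1)
Step 7: +0 fires, +1 burnt (F count now 0)
Fire out after step 7
Initially T: 26, now '.': 35
Total burnt (originally-T cells now '.'): 25

Answer: 25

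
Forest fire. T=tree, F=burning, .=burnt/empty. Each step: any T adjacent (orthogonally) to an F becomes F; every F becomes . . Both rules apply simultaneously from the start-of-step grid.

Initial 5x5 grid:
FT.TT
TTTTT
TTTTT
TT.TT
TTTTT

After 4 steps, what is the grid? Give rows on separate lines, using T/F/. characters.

Step 1: 2 trees catch fire, 1 burn out
  .F.TT
  FTTTT
  TTTTT
  TT.TT
  TTTTT
Step 2: 2 trees catch fire, 2 burn out
  ...TT
  .FTTT
  FTTTT
  TT.TT
  TTTTT
Step 3: 3 trees catch fire, 2 burn out
  ...TT
  ..FTT
  .FTTT
  FT.TT
  TTTTT
Step 4: 4 trees catch fire, 3 burn out
  ...TT
  ...FT
  ..FTT
  .F.TT
  FTTTT

...TT
...FT
..FTT
.F.TT
FTTTT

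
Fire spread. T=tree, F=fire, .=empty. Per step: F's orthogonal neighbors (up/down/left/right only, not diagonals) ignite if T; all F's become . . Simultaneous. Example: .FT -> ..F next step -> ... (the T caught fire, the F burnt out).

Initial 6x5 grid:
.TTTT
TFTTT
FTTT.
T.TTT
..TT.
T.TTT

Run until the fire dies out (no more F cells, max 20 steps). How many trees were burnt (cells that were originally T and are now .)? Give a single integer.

Answer: 20

Derivation:
Step 1: +5 fires, +2 burnt (F count now 5)
Step 2: +3 fires, +5 burnt (F count now 3)
Step 3: +4 fires, +3 burnt (F count now 4)
Step 4: +3 fires, +4 burnt (F count now 3)
Step 5: +3 fires, +3 burnt (F count now 3)
Step 6: +1 fires, +3 burnt (F count now 1)
Step 7: +1 fires, +1 burnt (F count now 1)
Step 8: +0 fires, +1 burnt (F count now 0)
Fire out after step 8
Initially T: 21, now '.': 29
Total burnt (originally-T cells now '.'): 20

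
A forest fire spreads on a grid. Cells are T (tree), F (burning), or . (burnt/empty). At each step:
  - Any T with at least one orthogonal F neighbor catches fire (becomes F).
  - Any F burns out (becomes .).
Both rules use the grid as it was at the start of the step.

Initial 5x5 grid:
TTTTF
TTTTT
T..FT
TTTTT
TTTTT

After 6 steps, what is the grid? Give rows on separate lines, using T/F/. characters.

Step 1: 5 trees catch fire, 2 burn out
  TTTF.
  TTTFF
  T...F
  TTTFT
  TTTTT
Step 2: 5 trees catch fire, 5 burn out
  TTF..
  TTF..
  T....
  TTF.F
  TTTFT
Step 3: 5 trees catch fire, 5 burn out
  TF...
  TF...
  T....
  TF...
  TTF.F
Step 4: 4 trees catch fire, 5 burn out
  F....
  F....
  T....
  F....
  TF...
Step 5: 2 trees catch fire, 4 burn out
  .....
  .....
  F....
  .....
  F....
Step 6: 0 trees catch fire, 2 burn out
  .....
  .....
  .....
  .....
  .....

.....
.....
.....
.....
.....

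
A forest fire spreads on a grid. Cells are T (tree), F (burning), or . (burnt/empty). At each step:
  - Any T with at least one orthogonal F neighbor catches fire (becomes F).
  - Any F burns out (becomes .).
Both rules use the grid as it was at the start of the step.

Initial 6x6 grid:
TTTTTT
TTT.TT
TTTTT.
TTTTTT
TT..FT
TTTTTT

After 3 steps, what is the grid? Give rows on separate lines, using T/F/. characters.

Step 1: 3 trees catch fire, 1 burn out
  TTTTTT
  TTT.TT
  TTTTT.
  TTTTFT
  TT...F
  TTTTFT
Step 2: 5 trees catch fire, 3 burn out
  TTTTTT
  TTT.TT
  TTTTF.
  TTTF.F
  TT....
  TTTF.F
Step 3: 4 trees catch fire, 5 burn out
  TTTTTT
  TTT.FT
  TTTF..
  TTF...
  TT....
  TTF...

TTTTTT
TTT.FT
TTTF..
TTF...
TT....
TTF...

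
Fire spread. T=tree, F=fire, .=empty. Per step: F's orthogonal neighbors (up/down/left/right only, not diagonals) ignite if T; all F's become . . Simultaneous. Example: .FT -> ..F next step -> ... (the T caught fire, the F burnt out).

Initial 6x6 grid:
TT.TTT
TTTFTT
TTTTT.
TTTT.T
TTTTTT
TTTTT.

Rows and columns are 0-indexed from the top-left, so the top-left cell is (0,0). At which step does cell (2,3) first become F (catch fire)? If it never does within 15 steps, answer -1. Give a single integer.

Step 1: cell (2,3)='F' (+4 fires, +1 burnt)
  -> target ignites at step 1
Step 2: cell (2,3)='.' (+6 fires, +4 burnt)
Step 3: cell (2,3)='.' (+6 fires, +6 burnt)
Step 4: cell (2,3)='.' (+6 fires, +6 burnt)
Step 5: cell (2,3)='.' (+5 fires, +6 burnt)
Step 6: cell (2,3)='.' (+3 fires, +5 burnt)
Step 7: cell (2,3)='.' (+1 fires, +3 burnt)
Step 8: cell (2,3)='.' (+0 fires, +1 burnt)
  fire out at step 8

1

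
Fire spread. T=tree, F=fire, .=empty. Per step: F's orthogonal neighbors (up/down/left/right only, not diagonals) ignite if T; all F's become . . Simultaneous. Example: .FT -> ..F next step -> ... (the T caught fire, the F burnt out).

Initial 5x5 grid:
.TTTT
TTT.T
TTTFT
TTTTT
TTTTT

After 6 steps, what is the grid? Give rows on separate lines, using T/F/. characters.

Step 1: 3 trees catch fire, 1 burn out
  .TTTT
  TTT.T
  TTF.F
  TTTFT
  TTTTT
Step 2: 6 trees catch fire, 3 burn out
  .TTTT
  TTF.F
  TF...
  TTF.F
  TTTFT
Step 3: 7 trees catch fire, 6 burn out
  .TFTF
  TF...
  F....
  TF...
  TTF.F
Step 4: 5 trees catch fire, 7 burn out
  .F.F.
  F....
  .....
  F....
  TF...
Step 5: 1 trees catch fire, 5 burn out
  .....
  .....
  .....
  .....
  F....
Step 6: 0 trees catch fire, 1 burn out
  .....
  .....
  .....
  .....
  .....

.....
.....
.....
.....
.....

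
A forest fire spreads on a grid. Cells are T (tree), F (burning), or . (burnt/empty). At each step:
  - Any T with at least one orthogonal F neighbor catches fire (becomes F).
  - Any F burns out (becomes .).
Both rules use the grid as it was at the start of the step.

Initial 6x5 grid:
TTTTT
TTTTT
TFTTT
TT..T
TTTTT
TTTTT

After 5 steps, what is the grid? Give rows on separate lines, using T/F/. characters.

Step 1: 4 trees catch fire, 1 burn out
  TTTTT
  TFTTT
  F.FTT
  TF..T
  TTTTT
  TTTTT
Step 2: 6 trees catch fire, 4 burn out
  TFTTT
  F.FTT
  ...FT
  F...T
  TFTTT
  TTTTT
Step 3: 7 trees catch fire, 6 burn out
  F.FTT
  ...FT
  ....F
  ....T
  F.FTT
  TFTTT
Step 4: 6 trees catch fire, 7 burn out
  ...FT
  ....F
  .....
  ....F
  ...FT
  F.FTT
Step 5: 3 trees catch fire, 6 burn out
  ....F
  .....
  .....
  .....
  ....F
  ...FT

....F
.....
.....
.....
....F
...FT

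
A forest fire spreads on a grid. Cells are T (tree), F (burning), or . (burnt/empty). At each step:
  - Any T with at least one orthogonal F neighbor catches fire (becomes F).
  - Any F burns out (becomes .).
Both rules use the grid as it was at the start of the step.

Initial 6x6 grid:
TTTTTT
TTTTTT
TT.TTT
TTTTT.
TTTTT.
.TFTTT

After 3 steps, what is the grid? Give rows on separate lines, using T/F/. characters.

Step 1: 3 trees catch fire, 1 burn out
  TTTTTT
  TTTTTT
  TT.TTT
  TTTTT.
  TTFTT.
  .F.FTT
Step 2: 4 trees catch fire, 3 burn out
  TTTTTT
  TTTTTT
  TT.TTT
  TTFTT.
  TF.FT.
  ....FT
Step 3: 5 trees catch fire, 4 burn out
  TTTTTT
  TTTTTT
  TT.TTT
  TF.FT.
  F...F.
  .....F

TTTTTT
TTTTTT
TT.TTT
TF.FT.
F...F.
.....F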